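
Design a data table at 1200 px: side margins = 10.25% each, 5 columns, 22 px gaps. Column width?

Each margin = 10.25% of 1200 = 123 px; content = 1200 − 2·123 = 954 px.
5c + 4·22 = 954 → 5c = 866 → c = 173.2 px.

173.2 px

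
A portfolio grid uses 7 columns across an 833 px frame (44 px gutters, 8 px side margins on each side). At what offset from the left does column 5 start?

Content = 833 − 2·8 = 817 px.
7 columns + 6 gutters: 7c + 6·44 = 817.
7c = 817 − 264 = 553, so c = 79 px.
Before column 5: the margin + 4 columns + 4 gutters.
Offset = 8 + 4·(79 + 44) = 8 + 492 = 500 px.

500 px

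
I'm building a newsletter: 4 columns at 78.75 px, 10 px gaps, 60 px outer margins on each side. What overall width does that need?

Total width: 2·60 + 4·78.75 + 3·10 = 465 px.

465 px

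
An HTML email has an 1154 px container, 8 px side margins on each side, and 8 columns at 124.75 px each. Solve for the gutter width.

Take off 16 px of margins, leaving 1138 px.
8 columns take 8·124.75 = 998 px; remaining 140 splits into 7 gutters.
g = 140 / 7 = 20 px.

20 px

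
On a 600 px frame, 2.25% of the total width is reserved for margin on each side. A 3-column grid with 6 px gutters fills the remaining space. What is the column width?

Each margin = 2.25% of 600 = 13.5 px; content = 600 − 2·13.5 = 573 px.
3 columns + 2 gutters: 3c + 2·6 = 573.
3c = 573 − 12 = 561, so c = 187 px.

187 px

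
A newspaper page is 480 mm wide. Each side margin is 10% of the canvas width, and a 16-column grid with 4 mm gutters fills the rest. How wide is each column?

20.25 mm

Margins: 10% × 480 = 48 mm each, so content = 480 − 96 = 384 mm.
16 columns + 15 gutters: 16c + 15·4 = 384.
16c = 384 − 60 = 324, so c = 20.25 mm.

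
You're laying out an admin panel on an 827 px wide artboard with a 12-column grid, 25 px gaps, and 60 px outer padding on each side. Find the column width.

36 px

Subtract both margins: 827 − 2·60 = 707 px.
Subtracting 11 gaps of 25 leaves 432 for 12 columns, so c = 36 px.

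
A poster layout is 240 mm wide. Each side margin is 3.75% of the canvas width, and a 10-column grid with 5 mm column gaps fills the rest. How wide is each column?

17.7 mm

240 × (1 − 2·3.75%) = 240 × 92.5% = 222 mm for the columns.
10c + 9·5 = 222 → 10c = 177 → c = 17.7 mm.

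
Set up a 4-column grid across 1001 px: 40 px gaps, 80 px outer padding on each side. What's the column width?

Take off 160 px of margins, leaving 841 px.
4 columns + 3 gaps: 4c + 3·40 = 841.
4c = 841 − 120 = 721, so c = 180.25 px.

180.25 px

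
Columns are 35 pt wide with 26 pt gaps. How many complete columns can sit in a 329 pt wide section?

5 columns

Each extra column adds 35 + 26 = 61 pt.
(329 + 26) / 61 = 5.82, so 5 columns fit.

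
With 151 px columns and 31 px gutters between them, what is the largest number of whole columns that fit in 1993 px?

Each extra column adds 151 + 31 = 182 px.
(1993 + 31) / 182 = 11.12, so 11 columns fit.

11 columns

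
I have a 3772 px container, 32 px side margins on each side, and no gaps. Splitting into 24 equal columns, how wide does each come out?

Inside the margins: 3772 − 64 = 3708 px.
3708 / 24 = 154.5 px per column.

154.5 px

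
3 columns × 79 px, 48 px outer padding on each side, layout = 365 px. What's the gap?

Subtract both margins: 365 − 2·48 = 269 px.
3 columns take 3·79 = 237 px; remaining 32 splits into 2 gaps.
g = 32 / 2 = 16 px.

16 px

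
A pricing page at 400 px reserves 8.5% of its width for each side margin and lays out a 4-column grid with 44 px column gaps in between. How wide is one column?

50 px

400 × (1 − 2·8.5%) = 400 × 83% = 332 px for the columns.
Subtracting 3 column gaps of 44 leaves 200 for 4 columns, so c = 50 px.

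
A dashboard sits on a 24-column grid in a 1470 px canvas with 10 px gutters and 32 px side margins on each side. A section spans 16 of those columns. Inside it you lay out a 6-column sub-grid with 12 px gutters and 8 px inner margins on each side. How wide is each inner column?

143 px

Take off 64 px of margins, leaving 1406 px.
24 columns + 23 gutters: 24c + 23·10 = 1406.
24c = 1406 − 230 = 1176, so c = 49 px.
Span of 16: 16·49 + 15·10 = 784 + 150 = 934 px.
Inner content = 934 − 2·8 = 918 px.
6d + 5·12 = 918 → 6d = 858 → d = 143 px.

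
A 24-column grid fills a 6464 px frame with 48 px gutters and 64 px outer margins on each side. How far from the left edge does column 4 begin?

862 px

Subtract both margins: 6464 − 2·64 = 6336 px.
Subtracting 23 gutters of 48 leaves 5232 for 24 columns, so c = 218 px.
Before column 4: the margin + 3 columns + 3 gutters.
Offset = 64 + 3·(218 + 48) = 64 + 798 = 862 px.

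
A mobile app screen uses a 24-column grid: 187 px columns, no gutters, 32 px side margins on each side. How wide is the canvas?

Total width: 2·32 + 24·187 = 4552 px.

4552 px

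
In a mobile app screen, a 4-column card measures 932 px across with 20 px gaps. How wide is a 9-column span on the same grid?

2122 px

932 − 3·20 = 872; ÷4 gives c = 218 px.
Span of 9: 9·218 + 8·20 = 1962 + 160 = 2122 px.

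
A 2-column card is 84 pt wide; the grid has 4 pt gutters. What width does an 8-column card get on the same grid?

84 − 1·4 = 80; ÷2 gives c = 40 pt.
8-column span = 8·40 + 7·4 = 348 pt.

348 pt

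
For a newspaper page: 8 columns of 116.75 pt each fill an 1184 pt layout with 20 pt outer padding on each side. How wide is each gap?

Content width = 1184 − 2·20 = 1144 pt.
Columns use 934 pt, leaving 210 pt across 7 gaps = 30 pt each.

30 pt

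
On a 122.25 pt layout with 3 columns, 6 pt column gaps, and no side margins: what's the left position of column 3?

3c + 2·6 = 122.25 → 3c = 110.25 → c = 36.75 pt.
Before column 3: 2 columns + 2 column gaps.
Offset = 2·(36.75 + 6) = 2·42.75 = 85.5 pt.

85.5 pt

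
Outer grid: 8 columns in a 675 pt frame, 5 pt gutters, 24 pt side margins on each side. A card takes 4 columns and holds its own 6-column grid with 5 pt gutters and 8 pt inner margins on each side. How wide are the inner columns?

Outer content = 675 − 2·24 = 627 pt.
627 − 7·5 = 592; ÷8 gives c = 74 pt.
4 columns plus 3 gutters: 296 + 15 = 311 pt.
Inner content = 311 − 2·8 = 295 pt.
6 columns + 5 gutters: 6d + 5·5 = 295.
6d = 295 − 25 = 270, so d = 45 pt.

45 pt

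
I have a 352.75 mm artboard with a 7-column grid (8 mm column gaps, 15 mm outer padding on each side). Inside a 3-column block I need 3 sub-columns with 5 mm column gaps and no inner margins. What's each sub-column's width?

41.25 mm

Inside the margins: 352.75 − 30 = 322.75 mm.
7 columns + 6 column gaps: 7c + 6·8 = 322.75.
7c = 322.75 − 48 = 274.75, so c = 39.25 mm.
3 columns plus 2 column gaps: 117.75 + 16 = 133.75 mm.
3d + 2·5 = 133.75 → 3d = 123.75 → d = 41.25 mm.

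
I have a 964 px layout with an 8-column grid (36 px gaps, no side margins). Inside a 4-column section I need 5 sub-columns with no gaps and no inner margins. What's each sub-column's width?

92.8 px

964 − 7·36 = 712; ÷8 gives c = 89 px.
4 columns plus 3 gaps: 356 + 108 = 464 px.
With no gaps, each column is 464/5 = 92.8 px.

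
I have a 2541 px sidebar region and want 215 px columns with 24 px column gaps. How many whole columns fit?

10 columns

10 columns: 10·215 + 9·24 = 2366 px ≤ 2541.
11 columns: 2605 px > 2541. So 10.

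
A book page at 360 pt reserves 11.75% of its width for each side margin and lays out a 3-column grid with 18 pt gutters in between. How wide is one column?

360 × (1 − 2·11.75%) = 360 × 76.5% = 275.4 pt for the columns.
3 columns + 2 gutters: 3c + 2·18 = 275.4.
3c = 275.4 − 36 = 239.4, so c = 79.8 pt.

79.8 pt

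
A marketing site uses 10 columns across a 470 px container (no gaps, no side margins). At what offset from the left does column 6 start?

470 / 10 = 47 px per column.
Each column+gutter stride is 47 px; with no margin, 5 of them is 235 px.

235 px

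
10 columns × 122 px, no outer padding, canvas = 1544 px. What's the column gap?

10·122 + 9g = 1544 → 9g = 324 → g = 36 px.

36 px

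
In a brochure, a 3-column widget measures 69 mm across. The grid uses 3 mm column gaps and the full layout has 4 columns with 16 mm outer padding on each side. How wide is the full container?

125 mm

69 − 2·3 = 63; ÷3 gives c = 21 mm.
Container = 2·16 + 4·21 + 3·3 = 32 + 84 + 9 = 125 mm.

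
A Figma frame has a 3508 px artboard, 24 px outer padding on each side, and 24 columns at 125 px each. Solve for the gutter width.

Content width = 3508 − 2·24 = 3460 px.
24·125 + 23g = 3460 → 23g = 460 → g = 20 px.

20 px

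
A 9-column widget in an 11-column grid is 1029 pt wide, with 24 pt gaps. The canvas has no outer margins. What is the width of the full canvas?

Subtracting 8 gaps of 24 leaves 837 for 9 columns, so c = 93 pt.
Total width: 11·93 + 10·24 = 1263 pt.

1263 pt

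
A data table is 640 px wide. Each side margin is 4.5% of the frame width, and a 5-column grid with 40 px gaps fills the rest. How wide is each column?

84.48 px

Each margin = 4.5% of 640 = 28.8 px; content = 640 − 2·28.8 = 582.4 px.
5c + 4·40 = 582.4 → 5c = 422.4 → c = 84.48 px.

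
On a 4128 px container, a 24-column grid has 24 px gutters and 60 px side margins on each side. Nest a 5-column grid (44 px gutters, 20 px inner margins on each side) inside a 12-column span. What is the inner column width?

355.2 px

Outer content = 4128 − 2·60 = 4008 px.
24c + 23·24 = 4008 → 24c = 3456 → c = 144 px.
12 columns plus 11 gutters: 1728 + 264 = 1992 px.
Inner content = 1992 − 2·20 = 1952 px.
1952 − 4·44 = 1776; ÷5 gives d = 355.2 px.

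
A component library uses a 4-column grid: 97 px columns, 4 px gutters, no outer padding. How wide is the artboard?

400 px

Total width: 4·97 + 3·4 = 400 px.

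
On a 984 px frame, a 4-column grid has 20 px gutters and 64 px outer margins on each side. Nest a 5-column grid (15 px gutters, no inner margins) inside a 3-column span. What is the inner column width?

115.4 px

Inside the margins: 984 − 128 = 856 px.
Subtracting 3 gutters of 20 leaves 796 for 4 columns, so c = 199 px.
3-column span = 3·199 + 2·20 = 637 px.
5 columns + 4 gutters: 5d + 4·15 = 637.
5d = 637 − 60 = 577, so d = 115.4 px.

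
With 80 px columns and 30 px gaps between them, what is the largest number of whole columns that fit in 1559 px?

k columns need k·80 + (k−1)·30 = k·110 − 30.
k·110 − 30 ≤ 1559 → k ≤ 1589 / 110 ≈ 14.45, so k = 14.

14 columns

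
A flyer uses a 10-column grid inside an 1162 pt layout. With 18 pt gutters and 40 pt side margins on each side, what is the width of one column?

Take off 80 pt of margins, leaving 1082 pt.
Subtracting 9 gutters of 18 leaves 920 for 10 columns, so c = 92 pt.

92 pt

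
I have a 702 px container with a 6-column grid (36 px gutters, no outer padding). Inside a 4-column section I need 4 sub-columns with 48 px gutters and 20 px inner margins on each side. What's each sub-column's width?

68 px

6c + 5·36 = 702 → 6c = 522 → c = 87 px.
4 columns plus 3 gutters: 348 + 108 = 456 px.
Inner content = 456 − 2·20 = 416 px.
4d + 3·48 = 416 → 4d = 272 → d = 68 px.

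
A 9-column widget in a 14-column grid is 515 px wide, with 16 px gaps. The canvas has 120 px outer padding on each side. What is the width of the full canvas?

Subtracting 8 gaps of 16 leaves 387 for 9 columns, so c = 43 px.
Adding margins, columns and gutters: 240 + 602 + 208 = 1050 px.

1050 px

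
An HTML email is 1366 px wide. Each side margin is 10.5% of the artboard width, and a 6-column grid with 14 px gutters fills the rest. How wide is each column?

Margins: 10.5% × 1366 = 143.43 px each, so content = 1366 − 286.86 = 1079.14 px.
6 columns + 5 gutters: 6c + 5·14 = 1079.14.
6c = 1079.14 − 70 = 1009.14, so c = 168.19 px.

168.19 px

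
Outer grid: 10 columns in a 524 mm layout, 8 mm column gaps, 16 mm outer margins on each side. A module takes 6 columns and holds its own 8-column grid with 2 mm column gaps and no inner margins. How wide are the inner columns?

34.75 mm

Subtract both margins: 524 − 2·16 = 492 mm.
Subtracting 9 column gaps of 8 leaves 420 for 10 columns, so c = 42 mm.
Span of 6: 6·42 + 5·8 = 252 + 40 = 292 mm.
292 − 7·2 = 278; ÷8 gives d = 34.75 mm.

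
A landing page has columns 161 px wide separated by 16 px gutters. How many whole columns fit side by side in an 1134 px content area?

6 columns

k columns need k·161 + (k−1)·16 = k·177 − 16.
k·177 − 16 ≤ 1134 → k ≤ 1150 / 177 ≈ 6.50, so k = 6.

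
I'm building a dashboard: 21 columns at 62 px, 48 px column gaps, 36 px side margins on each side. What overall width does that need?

2334 px

Total width: 2·36 + 21·62 + 20·48 = 2334 px.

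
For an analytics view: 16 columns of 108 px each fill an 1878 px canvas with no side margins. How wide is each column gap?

10 px

16·108 + 15g = 1878 → 15g = 150 → g = 10 px.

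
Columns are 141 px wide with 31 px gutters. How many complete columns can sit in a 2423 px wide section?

14 columns

Each extra column adds 141 + 31 = 172 px.
(2423 + 31) / 172 = 14.27, so 14 columns fit.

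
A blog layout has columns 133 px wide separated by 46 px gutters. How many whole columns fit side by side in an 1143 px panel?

6 columns

Each extra column adds 133 + 46 = 179 px.
(1143 + 46) / 179 = 6.64, so 6 columns fit.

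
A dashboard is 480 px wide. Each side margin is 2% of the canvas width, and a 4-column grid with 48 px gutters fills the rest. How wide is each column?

79.2 px

Margins: 2% × 480 = 9.6 px each, so content = 480 − 19.2 = 460.8 px.
4 columns + 3 gutters: 4c + 3·48 = 460.8.
4c = 460.8 − 144 = 316.8, so c = 79.2 px.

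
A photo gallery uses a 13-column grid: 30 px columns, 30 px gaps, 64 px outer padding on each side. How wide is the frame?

878 px

Total width: 2·64 + 13·30 + 12·30 = 878 px.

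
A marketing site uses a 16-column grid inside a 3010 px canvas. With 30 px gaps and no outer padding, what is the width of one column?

3010 − 15·30 = 2560; ÷16 gives c = 160 px.

160 px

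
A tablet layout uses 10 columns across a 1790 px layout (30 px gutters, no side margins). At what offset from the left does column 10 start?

1790 − 9·30 = 1520; ÷10 gives c = 152 px.
Before column 10: 9 columns + 9 gutters.
Offset = 9·(152 + 30) = 9·182 = 1638 px.

1638 px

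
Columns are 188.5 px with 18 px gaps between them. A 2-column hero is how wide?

395 px

Span of 2: 2·188.5 + 1·18 = 377 + 18 = 395 px.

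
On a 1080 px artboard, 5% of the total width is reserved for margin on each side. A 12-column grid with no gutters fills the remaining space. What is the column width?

81 px

1080 × (1 − 2·5%) = 1080 × 90% = 972 px for the columns.
972 / 12 = 81 px per column.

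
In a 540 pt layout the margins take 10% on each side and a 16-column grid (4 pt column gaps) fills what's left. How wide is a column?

540 × (1 − 2·10%) = 540 × 80% = 432 pt for the columns.
Subtracting 15 column gaps of 4 leaves 372 for 16 columns, so c = 23.25 pt.

23.25 pt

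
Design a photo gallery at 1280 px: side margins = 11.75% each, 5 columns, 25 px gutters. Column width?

Margins: 11.75% × 1280 = 150.4 px each, so content = 1280 − 300.8 = 979.2 px.
Subtracting 4 gutters of 25 leaves 879.2 for 5 columns, so c = 175.84 px.

175.84 px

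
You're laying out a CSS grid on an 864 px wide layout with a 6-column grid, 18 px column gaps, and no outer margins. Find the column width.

6 columns + 5 column gaps: 6c + 5·18 = 864.
6c = 864 − 90 = 774, so c = 129 px.

129 px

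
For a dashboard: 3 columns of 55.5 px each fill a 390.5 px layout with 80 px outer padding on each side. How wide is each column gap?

32 px

Take off 160 px of margins, leaving 230.5 px.
Columns use 166.5 px, leaving 64 px across 2 column gaps = 32 px each.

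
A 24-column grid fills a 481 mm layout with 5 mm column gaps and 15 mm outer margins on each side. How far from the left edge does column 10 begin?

Take off 30 mm of margins, leaving 451 mm.
Subtracting 23 column gaps of 5 leaves 336 for 24 columns, so c = 14 mm.
Each column+gutter stride is 19 mm; 9 of them past the 15 mm margin is 15 + 171 = 186 mm.

186 mm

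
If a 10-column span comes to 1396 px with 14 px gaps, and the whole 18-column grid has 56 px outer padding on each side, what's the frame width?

Subtracting 9 gaps of 14 leaves 1270 for 10 columns, so c = 127 px.
Total width: 2·56 + 18·127 + 17·14 = 2636 px.

2636 px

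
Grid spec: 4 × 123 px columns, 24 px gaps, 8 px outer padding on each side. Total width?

580 px

Total width: 2·8 + 4·123 + 3·24 = 580 px.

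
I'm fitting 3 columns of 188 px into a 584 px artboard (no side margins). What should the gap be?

10 px

3·188 + 2g = 584 → 2g = 20 → g = 10 px.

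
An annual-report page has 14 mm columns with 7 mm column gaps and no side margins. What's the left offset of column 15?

Each column+gutter stride is 21 mm; with no margin, 14 of them is 294 mm.

294 mm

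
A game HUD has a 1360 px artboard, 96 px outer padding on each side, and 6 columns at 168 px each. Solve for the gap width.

Content width = 1360 − 2·96 = 1168 px.
6·168 + 5g = 1168 → 5g = 160 → g = 32 px.

32 px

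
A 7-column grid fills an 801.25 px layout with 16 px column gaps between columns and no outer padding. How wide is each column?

801.25 − 6·16 = 705.25; ÷7 gives c = 100.75 px.

100.75 px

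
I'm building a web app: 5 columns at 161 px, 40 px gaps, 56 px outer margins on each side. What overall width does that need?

1077 px

Canvas = 2·56 + 5·161 + 4·40 = 112 + 805 + 160 = 1077 px.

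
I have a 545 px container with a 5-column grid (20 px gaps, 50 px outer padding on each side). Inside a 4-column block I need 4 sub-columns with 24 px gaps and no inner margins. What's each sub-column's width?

Inside the margins: 545 − 100 = 445 px.
Subtracting 4 gaps of 20 leaves 365 for 5 columns, so c = 73 px.
Span of 4: 4·73 + 3·20 = 292 + 60 = 352 px.
352 − 3·24 = 280; ÷4 gives d = 70 px.

70 px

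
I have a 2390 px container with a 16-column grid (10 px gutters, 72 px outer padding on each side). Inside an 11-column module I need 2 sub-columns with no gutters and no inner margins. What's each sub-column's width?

Subtract both margins: 2390 − 2·72 = 2246 px.
16c + 15·10 = 2246 → 16c = 2096 → c = 131 px.
Span of 11: 11·131 + 10·10 = 1441 + 100 = 1541 px.
With no gutters, each column is 1541/2 = 770.5 px.

770.5 px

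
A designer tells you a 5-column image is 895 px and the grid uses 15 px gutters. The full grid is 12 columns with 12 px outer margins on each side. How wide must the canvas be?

2193 px

5c + 4·15 = 895 → 5c = 835 → c = 167 px.
Total width: 2·12 + 12·167 + 11·15 = 2193 px.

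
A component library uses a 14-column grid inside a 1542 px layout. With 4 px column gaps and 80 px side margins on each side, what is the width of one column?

95 px

Inside the margins: 1542 − 160 = 1382 px.
Subtracting 13 column gaps of 4 leaves 1330 for 14 columns, so c = 95 px.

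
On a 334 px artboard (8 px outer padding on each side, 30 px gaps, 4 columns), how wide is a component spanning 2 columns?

144 px

Inside the margins: 334 − 16 = 318 px.
Subtracting 3 gaps of 30 leaves 228 for 4 columns, so c = 57 px.
Span of 2: 2·57 + 1·30 = 114 + 30 = 144 px.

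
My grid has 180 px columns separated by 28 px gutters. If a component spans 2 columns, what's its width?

388 px

Span of 2: 2·180 + 1·28 = 360 + 28 = 388 px.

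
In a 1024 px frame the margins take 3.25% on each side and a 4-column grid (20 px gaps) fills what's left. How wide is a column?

1024 × (1 − 2·3.25%) = 1024 × 93.5% = 957.44 px for the columns.
Subtracting 3 gaps of 20 leaves 897.44 for 4 columns, so c = 224.36 px.

224.36 px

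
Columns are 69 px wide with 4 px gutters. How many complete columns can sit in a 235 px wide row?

k columns need k·69 + (k−1)·4 = k·73 − 4.
k·73 − 4 ≤ 235 → k ≤ 239 / 73 ≈ 3.27, so k = 3.

3 columns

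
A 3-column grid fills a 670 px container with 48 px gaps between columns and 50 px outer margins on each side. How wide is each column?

Subtract both margins: 670 − 2·50 = 570 px.
3c + 2·48 = 570 → 3c = 474 → c = 158 px.

158 px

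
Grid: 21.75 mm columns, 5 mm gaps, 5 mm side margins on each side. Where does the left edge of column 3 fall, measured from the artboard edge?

58.5 mm

Column 3 starts at margin + 2·(column + gutter) = 5 + 2·26.75 = 58.5 mm.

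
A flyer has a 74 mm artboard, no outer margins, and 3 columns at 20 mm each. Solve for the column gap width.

3·20 + 2g = 74 → 2g = 14 → g = 7 mm.

7 mm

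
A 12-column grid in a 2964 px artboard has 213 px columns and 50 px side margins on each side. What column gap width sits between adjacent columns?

28 px

Take off 100 px of margins, leaving 2864 px.
12 columns take 12·213 = 2556 px; remaining 308 splits into 11 column gaps.
g = 308 / 11 = 28 px.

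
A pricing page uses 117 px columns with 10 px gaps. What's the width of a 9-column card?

1133 px

Span of 9: 9·117 + 8·10 = 1053 + 80 = 1133 px.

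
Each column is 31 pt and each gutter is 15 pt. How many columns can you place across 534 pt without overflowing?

11 columns

k columns need k·31 + (k−1)·15 = k·46 − 15.
k·46 − 15 ≤ 534 → k ≤ 549 / 46 ≈ 11.93, so k = 11.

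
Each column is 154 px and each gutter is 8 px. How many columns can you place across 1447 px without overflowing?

8 columns

8 columns: 8·154 + 7·8 = 1288 px ≤ 1447.
9 columns: 1450 px > 1447. So 8.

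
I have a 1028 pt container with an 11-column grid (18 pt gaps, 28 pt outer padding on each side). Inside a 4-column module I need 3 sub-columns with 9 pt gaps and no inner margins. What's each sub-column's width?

Outer content = 1028 − 2·28 = 972 pt.
Subtracting 10 gaps of 18 leaves 792 for 11 columns, so c = 72 pt.
4-column span = 4·72 + 3·18 = 342 pt.
3d + 2·9 = 342 → 3d = 324 → d = 108 pt.

108 pt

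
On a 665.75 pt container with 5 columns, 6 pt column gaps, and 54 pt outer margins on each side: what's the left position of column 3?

279.5 pt

Subtract both margins: 665.75 − 2·54 = 557.75 pt.
5c + 4·6 = 557.75 → 5c = 533.75 → c = 106.75 pt.
Before column 3: the margin + 2 columns + 2 column gaps.
Offset = 54 + 2·(106.75 + 6) = 54 + 225.5 = 279.5 pt.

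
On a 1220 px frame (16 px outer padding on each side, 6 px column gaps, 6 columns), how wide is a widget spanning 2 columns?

Content width = 1220 − 2·16 = 1188 px.
6c + 5·6 = 1188 → 6c = 1158 → c = 193 px.
2-column span = 2·193 + 1·6 = 392 px.

392 px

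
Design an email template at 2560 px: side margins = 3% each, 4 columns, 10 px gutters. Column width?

2560 × (1 − 2·3%) = 2560 × 94% = 2406.4 px for the columns.
4c + 3·10 = 2406.4 → 4c = 2376.4 → c = 594.1 px.

594.1 px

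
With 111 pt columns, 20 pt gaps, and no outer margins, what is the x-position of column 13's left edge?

1572 pt

No margin, so column 13 starts at 12·(column + gutter) = 12·131 = 1572 pt.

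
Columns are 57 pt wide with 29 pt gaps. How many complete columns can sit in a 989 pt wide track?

11 columns

k columns need k·57 + (k−1)·29 = k·86 − 29.
k·86 − 29 ≤ 989 → k ≤ 1018 / 86 ≈ 11.84, so k = 11.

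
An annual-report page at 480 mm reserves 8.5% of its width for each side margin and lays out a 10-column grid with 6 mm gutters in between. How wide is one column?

34.44 mm

Margins: 8.5% × 480 = 40.8 mm each, so content = 480 − 81.6 = 398.4 mm.
10c + 9·6 = 398.4 → 10c = 344.4 → c = 34.44 mm.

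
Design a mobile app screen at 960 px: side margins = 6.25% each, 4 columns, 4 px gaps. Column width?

960 × (1 − 2·6.25%) = 960 × 87.5% = 840 px for the columns.
4c + 3·4 = 840 → 4c = 828 → c = 207 px.

207 px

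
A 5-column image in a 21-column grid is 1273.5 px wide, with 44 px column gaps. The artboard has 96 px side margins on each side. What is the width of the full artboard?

Subtracting 4 column gaps of 44 leaves 1097.5 for 5 columns, so c = 219.5 px.
Artboard = 2·96 + 21·219.5 + 20·44 = 192 + 4609.5 + 880 = 5681.5 px.

5681.5 px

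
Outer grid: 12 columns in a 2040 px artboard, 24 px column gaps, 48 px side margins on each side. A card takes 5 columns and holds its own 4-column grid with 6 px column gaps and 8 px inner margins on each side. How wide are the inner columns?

190.5 px

Inside the margins: 2040 − 96 = 1944 px.
1944 − 11·24 = 1680; ÷12 gives c = 140 px.
Span of 5: 5·140 + 4·24 = 700 + 96 = 796 px.
Inner content = 796 − 2·8 = 780 px.
780 − 3·6 = 762; ÷4 gives d = 190.5 px.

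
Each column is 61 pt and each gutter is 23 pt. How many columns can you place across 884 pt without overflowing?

10 columns

Each extra column adds 61 + 23 = 84 pt.
(884 + 23) / 84 = 10.80, so 10 columns fit.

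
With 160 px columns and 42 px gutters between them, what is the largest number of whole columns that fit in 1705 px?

8 columns

8 columns: 8·160 + 7·42 = 1574 px ≤ 1705.
9 columns: 1776 px > 1705. So 8.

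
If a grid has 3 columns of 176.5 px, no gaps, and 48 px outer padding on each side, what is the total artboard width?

Summing: 96 + 529.5 = 625.5 px.

625.5 px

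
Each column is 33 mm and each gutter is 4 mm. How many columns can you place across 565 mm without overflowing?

k columns need k·33 + (k−1)·4 = k·37 − 4.
k·37 − 4 ≤ 565 → k ≤ 569 / 37 ≈ 15.38, so k = 15.

15 columns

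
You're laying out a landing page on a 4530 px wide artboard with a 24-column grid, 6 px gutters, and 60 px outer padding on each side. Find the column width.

178 px

Inside the margins: 4530 − 120 = 4410 px.
4410 − 23·6 = 4272; ÷24 gives c = 178 px.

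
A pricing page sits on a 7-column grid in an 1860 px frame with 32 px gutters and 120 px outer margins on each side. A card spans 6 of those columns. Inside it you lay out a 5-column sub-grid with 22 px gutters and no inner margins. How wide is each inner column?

Inside the margins: 1860 − 240 = 1620 px.
Subtracting 6 gutters of 32 leaves 1428 for 7 columns, so c = 204 px.
6-column span = 6·204 + 5·32 = 1384 px.
1384 − 4·22 = 1296; ÷5 gives d = 259.2 px.

259.2 px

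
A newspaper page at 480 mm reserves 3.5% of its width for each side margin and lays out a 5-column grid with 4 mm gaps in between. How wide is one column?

480 × (1 − 2·3.5%) = 480 × 93% = 446.4 mm for the columns.
446.4 − 4·4 = 430.4; ÷5 gives c = 86.08 mm.

86.08 mm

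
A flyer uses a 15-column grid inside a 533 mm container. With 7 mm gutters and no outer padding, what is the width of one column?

Subtracting 14 gutters of 7 leaves 435 for 15 columns, so c = 29 mm.

29 mm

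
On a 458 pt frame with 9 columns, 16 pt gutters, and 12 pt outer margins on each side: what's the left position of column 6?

Inside the margins: 458 − 24 = 434 pt.
Subtracting 8 gutters of 16 leaves 306 for 9 columns, so c = 34 pt.
Each column+gutter stride is 50 pt; 5 of them past the 12 pt margin is 12 + 250 = 262 pt.

262 pt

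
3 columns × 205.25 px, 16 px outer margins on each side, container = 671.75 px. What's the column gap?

Inside the margins: 671.75 − 32 = 639.75 px.
3 columns take 3·205.25 = 615.75 px; remaining 24 splits into 2 column gaps.
g = 24 / 2 = 12 px.

12 px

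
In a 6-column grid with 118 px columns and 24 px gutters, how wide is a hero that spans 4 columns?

544 px

4-column span = 4·118 + 3·24 = 544 px.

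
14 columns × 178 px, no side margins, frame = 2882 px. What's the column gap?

14 columns take 14·178 = 2492 px; remaining 390 splits into 13 column gaps.
g = 390 / 13 = 30 px.

30 px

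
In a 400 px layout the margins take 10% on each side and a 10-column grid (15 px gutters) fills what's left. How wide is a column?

Each margin = 10% of 400 = 40 px; content = 400 − 2·40 = 320 px.
10c + 9·15 = 320 → 10c = 185 → c = 18.5 px.

18.5 px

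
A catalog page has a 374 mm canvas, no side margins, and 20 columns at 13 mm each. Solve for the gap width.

20·13 + 19g = 374 → 19g = 114 → g = 6 mm.

6 mm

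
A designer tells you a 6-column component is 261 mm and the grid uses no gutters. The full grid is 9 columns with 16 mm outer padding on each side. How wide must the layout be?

261 / 6 = 43.5 mm per column.
Layout = 2·16 + 9·43.5 = 32 + 391.5 = 423.5 mm.

423.5 mm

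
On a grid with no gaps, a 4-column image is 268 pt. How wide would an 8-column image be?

536 pt

With no gaps, each column is 268/4 = 67 pt.
With no gaps, 8 columns span 8·67 = 536 pt.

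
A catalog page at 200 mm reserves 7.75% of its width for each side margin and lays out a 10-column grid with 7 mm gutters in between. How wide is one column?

10.6 mm

Each margin = 7.75% of 200 = 15.5 mm; content = 200 − 2·15.5 = 169 mm.
10c + 9·7 = 169 → 10c = 106 → c = 10.6 mm.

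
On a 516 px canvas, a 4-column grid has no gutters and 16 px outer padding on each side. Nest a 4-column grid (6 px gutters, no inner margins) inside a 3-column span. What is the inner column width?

Inside the margins: 516 − 32 = 484 px.
4c = 484 → c = 121 px.
3-column span = 3·121 = 363 px.
Subtracting 3 gutters of 6 leaves 345 for 4 columns, so d = 86.25 px.

86.25 px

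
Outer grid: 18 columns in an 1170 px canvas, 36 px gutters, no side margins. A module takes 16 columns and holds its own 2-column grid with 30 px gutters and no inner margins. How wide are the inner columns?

18c + 17·36 = 1170 → 18c = 558 → c = 31 px.
Span of 16: 16·31 + 15·36 = 496 + 540 = 1036 px.
2d + 1·30 = 1036 → 2d = 1006 → d = 503 px.

503 px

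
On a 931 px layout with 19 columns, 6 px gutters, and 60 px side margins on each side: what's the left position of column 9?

404 px

Content = 931 − 2·60 = 811 px.
Subtracting 18 gutters of 6 leaves 703 for 19 columns, so c = 37 px.
Each column+gutter stride is 43 px; 8 of them past the 60 px margin is 60 + 344 = 404 px.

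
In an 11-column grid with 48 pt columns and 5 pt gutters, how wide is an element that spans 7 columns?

7 columns plus 6 gutters: 336 + 30 = 366 pt.

366 pt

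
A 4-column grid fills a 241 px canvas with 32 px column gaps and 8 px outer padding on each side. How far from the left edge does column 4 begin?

200.75 px

Take off 16 px of margins, leaving 225 px.
225 − 3·32 = 129; ÷4 gives c = 32.25 px.
Column 4 starts at margin + 3·(column + gutter) = 8 + 3·64.25 = 200.75 px.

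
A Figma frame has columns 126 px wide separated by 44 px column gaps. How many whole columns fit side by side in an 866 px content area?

5 columns

k columns need k·126 + (k−1)·44 = k·170 − 44.
k·170 − 44 ≤ 866 → k ≤ 910 / 170 ≈ 5.35, so k = 5.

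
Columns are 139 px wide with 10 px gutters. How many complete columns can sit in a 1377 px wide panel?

9 columns: 9·139 + 8·10 = 1331 px ≤ 1377.
10 columns: 1480 px > 1377. So 9.

9 columns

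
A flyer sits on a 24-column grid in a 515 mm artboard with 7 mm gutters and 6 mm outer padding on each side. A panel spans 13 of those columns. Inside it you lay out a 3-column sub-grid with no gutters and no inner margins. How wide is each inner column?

89.75 mm

Outer content = 515 − 2·6 = 503 mm.
24 columns + 23 gutters: 24c + 23·7 = 503.
24c = 503 − 161 = 342, so c = 14.25 mm.
13-column span = 13·14.25 + 12·7 = 269.25 mm.
With no gutters, each column is 269.25/3 = 89.75 mm.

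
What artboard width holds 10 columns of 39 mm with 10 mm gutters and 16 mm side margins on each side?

512 mm

Total width: 2·16 + 10·39 + 9·10 = 512 mm.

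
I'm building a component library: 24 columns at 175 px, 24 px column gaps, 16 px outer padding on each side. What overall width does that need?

Adding margins, columns and gutters: 32 + 4200 + 552 = 4784 px.

4784 px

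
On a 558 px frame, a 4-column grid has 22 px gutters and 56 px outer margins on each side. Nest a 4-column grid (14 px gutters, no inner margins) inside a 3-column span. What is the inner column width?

71.75 px

Outer content = 558 − 2·56 = 446 px.
4 columns + 3 gutters: 4c + 3·22 = 446.
4c = 446 − 66 = 380, so c = 95 px.
Span of 3: 3·95 + 2·22 = 285 + 44 = 329 px.
329 − 3·14 = 287; ÷4 gives d = 71.75 px.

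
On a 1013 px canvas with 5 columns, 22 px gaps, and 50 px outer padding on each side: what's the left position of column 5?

Subtract both margins: 1013 − 2·50 = 913 px.
Subtracting 4 gaps of 22 leaves 825 for 5 columns, so c = 165 px.
Column 5 starts at margin + 4·(column + gutter) = 50 + 4·187 = 798 px.

798 px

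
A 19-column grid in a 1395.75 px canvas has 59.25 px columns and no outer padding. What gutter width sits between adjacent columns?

15 px

19·59.25 + 18g = 1395.75 → 18g = 270 → g = 15 px.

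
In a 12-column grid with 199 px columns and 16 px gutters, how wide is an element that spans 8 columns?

Span of 8: 8·199 + 7·16 = 1592 + 112 = 1704 px.

1704 px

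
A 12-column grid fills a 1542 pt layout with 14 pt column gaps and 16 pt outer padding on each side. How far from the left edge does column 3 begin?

Inside the margins: 1542 − 32 = 1510 pt.
12c + 11·14 = 1510 → 12c = 1356 → c = 113 pt.
Before column 3: the margin + 2 columns + 2 column gaps.
Offset = 16 + 2·(113 + 14) = 16 + 254 = 270 pt.

270 pt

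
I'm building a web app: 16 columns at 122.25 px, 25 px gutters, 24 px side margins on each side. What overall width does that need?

2379 px

Adding margins, columns and gutters: 48 + 1956 + 375 = 2379 px.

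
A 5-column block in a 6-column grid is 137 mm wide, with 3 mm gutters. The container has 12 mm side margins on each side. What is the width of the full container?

137 − 4·3 = 125; ÷5 gives c = 25 mm.
Container = 2·12 + 6·25 + 5·3 = 24 + 150 + 15 = 189 mm.

189 mm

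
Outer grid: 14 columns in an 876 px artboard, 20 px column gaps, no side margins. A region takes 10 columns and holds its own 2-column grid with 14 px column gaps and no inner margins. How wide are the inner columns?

303 px

Subtracting 13 column gaps of 20 leaves 616 for 14 columns, so c = 44 px.
10-column span = 10·44 + 9·20 = 620 px.
620 − 1·14 = 606; ÷2 gives d = 303 px.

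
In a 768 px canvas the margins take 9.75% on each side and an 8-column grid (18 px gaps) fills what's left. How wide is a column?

768 × (1 − 2·9.75%) = 768 × 80.5% = 618.24 px for the columns.
Subtracting 7 gaps of 18 leaves 492.24 for 8 columns, so c = 61.53 px.

61.53 px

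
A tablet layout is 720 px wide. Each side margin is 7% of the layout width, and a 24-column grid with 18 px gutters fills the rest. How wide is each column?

8.55 px

Each margin = 7% of 720 = 50.4 px; content = 720 − 2·50.4 = 619.2 px.
Subtracting 23 gutters of 18 leaves 205.2 for 24 columns, so c = 8.55 px.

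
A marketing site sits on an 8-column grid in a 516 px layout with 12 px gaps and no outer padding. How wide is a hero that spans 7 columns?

Subtracting 7 gaps of 12 leaves 432 for 8 columns, so c = 54 px.
7 columns plus 6 gaps: 378 + 72 = 450 px.

450 px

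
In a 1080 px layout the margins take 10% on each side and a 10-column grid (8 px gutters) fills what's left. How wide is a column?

Margins: 10% × 1080 = 108 px each, so content = 1080 − 216 = 864 px.
10c + 9·8 = 864 → 10c = 792 → c = 79.2 px.

79.2 px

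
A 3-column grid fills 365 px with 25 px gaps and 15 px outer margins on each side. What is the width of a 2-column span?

Content width = 365 − 2·15 = 335 px.
335 − 2·25 = 285; ÷3 gives c = 95 px.
2 columns plus 1 gap: 190 + 25 = 215 px.

215 px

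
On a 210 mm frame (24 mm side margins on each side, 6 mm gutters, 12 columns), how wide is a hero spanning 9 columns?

Subtract both margins: 210 − 2·24 = 162 mm.
12 columns + 11 gutters: 12c + 11·6 = 162.
12c = 162 − 66 = 96, so c = 8 mm.
9 columns plus 8 gutters: 72 + 48 = 120 mm.

120 mm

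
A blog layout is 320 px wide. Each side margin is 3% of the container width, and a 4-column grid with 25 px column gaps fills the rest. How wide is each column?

56.45 px

320 × (1 − 2·3%) = 320 × 94% = 300.8 px for the columns.
4 columns + 3 column gaps: 4c + 3·25 = 300.8.
4c = 300.8 − 75 = 225.8, so c = 56.45 px.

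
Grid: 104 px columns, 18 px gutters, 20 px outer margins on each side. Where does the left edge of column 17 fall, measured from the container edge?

Before column 17: the margin + 16 columns + 16 gutters.
Offset = 20 + 16·(104 + 18) = 20 + 1952 = 1972 px.

1972 px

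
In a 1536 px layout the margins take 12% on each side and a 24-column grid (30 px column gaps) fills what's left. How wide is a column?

19.89 px

1536 × (1 − 2·12%) = 1536 × 76% = 1167.36 px for the columns.
24c + 23·30 = 1167.36 → 24c = 477.36 → c = 19.89 px.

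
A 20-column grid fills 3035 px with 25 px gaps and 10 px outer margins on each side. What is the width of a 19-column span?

2863 px

Subtract both margins: 3035 − 2·10 = 3015 px.
3015 − 19·25 = 2540; ÷20 gives c = 127 px.
19-column span = 19·127 + 18·25 = 2863 px.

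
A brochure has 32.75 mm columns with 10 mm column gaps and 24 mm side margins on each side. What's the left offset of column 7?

Each column+gutter stride is 42.75 mm; 6 of them past the 24 mm margin is 24 + 256.5 = 280.5 mm.

280.5 mm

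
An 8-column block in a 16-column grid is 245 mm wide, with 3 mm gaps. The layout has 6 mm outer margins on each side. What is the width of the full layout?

8c + 7·3 = 245 → 8c = 224 → c = 28 mm.
Layout = 2·6 + 16·28 + 15·3 = 12 + 448 + 45 = 505 mm.

505 mm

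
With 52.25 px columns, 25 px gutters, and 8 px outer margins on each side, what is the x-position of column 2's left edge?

Each column+gutter stride is 77.25 px; 1 of them past the 8 px margin is 8 + 77.25 = 85.25 px.

85.25 px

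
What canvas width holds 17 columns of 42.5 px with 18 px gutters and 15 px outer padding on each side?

Adding margins, columns and gutters: 30 + 722.5 + 288 = 1040.5 px.

1040.5 px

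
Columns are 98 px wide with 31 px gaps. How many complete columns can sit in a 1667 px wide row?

13 columns: 13·98 + 12·31 = 1646 px ≤ 1667.
14 columns: 1775 px > 1667. So 13.

13 columns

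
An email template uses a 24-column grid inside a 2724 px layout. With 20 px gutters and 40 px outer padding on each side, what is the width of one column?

Inside the margins: 2724 − 80 = 2644 px.
24c + 23·20 = 2644 → 24c = 2184 → c = 91 px.

91 px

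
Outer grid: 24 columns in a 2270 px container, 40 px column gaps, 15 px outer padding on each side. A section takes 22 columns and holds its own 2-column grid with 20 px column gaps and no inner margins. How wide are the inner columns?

Inside the margins: 2270 − 30 = 2240 px.
24 columns + 23 column gaps: 24c + 23·40 = 2240.
24c = 2240 − 920 = 1320, so c = 55 px.
22 columns plus 21 column gaps: 1210 + 840 = 2050 px.
2d + 1·20 = 2050 → 2d = 2030 → d = 1015 px.

1015 px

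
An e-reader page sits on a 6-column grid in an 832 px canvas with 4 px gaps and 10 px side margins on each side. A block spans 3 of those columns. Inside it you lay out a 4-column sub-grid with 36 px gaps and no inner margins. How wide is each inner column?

74 px

Outer content = 832 − 2·10 = 812 px.
6c + 5·4 = 812 → 6c = 792 → c = 132 px.
Span of 3: 3·132 + 2·4 = 396 + 8 = 404 px.
Subtracting 3 gaps of 36 leaves 296 for 4 columns, so d = 74 px.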